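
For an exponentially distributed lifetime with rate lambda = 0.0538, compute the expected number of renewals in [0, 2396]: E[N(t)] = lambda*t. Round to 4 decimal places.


lambda = 0.0538
t = 2396
E[N(t)] = lambda * t
E[N(t)] = 0.0538 * 2396
E[N(t)] = 128.9048

128.9048


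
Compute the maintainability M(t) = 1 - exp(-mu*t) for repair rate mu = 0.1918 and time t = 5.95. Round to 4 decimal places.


mu = 0.1918, t = 5.95
mu * t = 0.1918 * 5.95 = 1.1412
exp(-1.1412) = 0.3194
M(t) = 1 - 0.3194
M(t) = 0.6806

0.6806


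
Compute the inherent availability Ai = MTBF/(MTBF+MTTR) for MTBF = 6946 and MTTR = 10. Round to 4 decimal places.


MTBF = 6946
MTTR = 10
MTBF + MTTR = 6956
Ai = 6946 / 6956
Ai = 0.9986

0.9986


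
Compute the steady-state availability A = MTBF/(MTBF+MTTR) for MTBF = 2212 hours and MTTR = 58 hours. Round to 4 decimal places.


MTBF = 2212
MTTR = 58
MTBF + MTTR = 2270
A = 2212 / 2270
A = 0.9744

0.9744


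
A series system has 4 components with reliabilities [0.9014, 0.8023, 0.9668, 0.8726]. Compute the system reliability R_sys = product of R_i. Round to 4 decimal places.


Components: [0.9014, 0.8023, 0.9668, 0.8726]
After component 1 (R=0.9014): product = 0.9014
After component 2 (R=0.8023): product = 0.7232
After component 3 (R=0.9668): product = 0.6992
After component 4 (R=0.8726): product = 0.6101
R_sys = 0.6101

0.6101


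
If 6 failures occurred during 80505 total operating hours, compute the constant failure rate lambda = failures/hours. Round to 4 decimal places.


failures = 6
total_hours = 80505
lambda = 6 / 80505
lambda = 0.0001

0.0001


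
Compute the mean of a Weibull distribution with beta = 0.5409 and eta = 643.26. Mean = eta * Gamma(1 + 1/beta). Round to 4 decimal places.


beta = 0.5409, eta = 643.26
1/beta = 1.8488
1 + 1/beta = 2.8488
Gamma(2.8488) = 1.7475
Mean = 643.26 * 1.7475
Mean = 1124.1154

1124.1154


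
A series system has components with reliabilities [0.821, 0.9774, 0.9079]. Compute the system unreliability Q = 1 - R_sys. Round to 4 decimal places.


Components: [0.821, 0.9774, 0.9079]
After component 1: product = 0.821
After component 2: product = 0.8024
After component 3: product = 0.7285
R_sys = 0.7285
Q = 1 - 0.7285 = 0.2715

0.2715


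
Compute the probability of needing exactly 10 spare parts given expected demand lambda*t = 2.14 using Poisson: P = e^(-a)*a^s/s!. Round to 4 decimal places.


a = 2.14, s = 10
e^(-a) = e^(-2.14) = 0.1177
a^s = 2.14^10 = 2014.363
s! = 3628800
P = 0.1177 * 2014.363 / 3628800
P = 0.0001

0.0001


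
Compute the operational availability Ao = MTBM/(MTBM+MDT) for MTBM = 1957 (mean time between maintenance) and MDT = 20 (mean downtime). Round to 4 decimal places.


MTBM = 1957
MDT = 20
MTBM + MDT = 1977
Ao = 1957 / 1977
Ao = 0.9899

0.9899


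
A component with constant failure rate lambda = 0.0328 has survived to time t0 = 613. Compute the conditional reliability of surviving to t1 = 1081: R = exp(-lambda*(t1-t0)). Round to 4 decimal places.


lambda = 0.0328
t0 = 613, t1 = 1081
t1 - t0 = 468
lambda * (t1-t0) = 0.0328 * 468 = 15.3504
R = exp(-15.3504)
R = 0.0

0.0


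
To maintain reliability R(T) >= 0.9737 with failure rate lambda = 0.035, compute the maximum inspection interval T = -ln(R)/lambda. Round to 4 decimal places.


R_target = 0.9737
lambda = 0.035
-ln(0.9737) = 0.0267
T = 0.0267 / 0.035
T = 0.7615

0.7615


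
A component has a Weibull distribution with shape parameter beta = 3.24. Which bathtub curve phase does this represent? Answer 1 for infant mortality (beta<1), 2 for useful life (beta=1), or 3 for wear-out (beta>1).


beta = 3.24
Compare beta to 1:
beta < 1 => infant mortality (phase 1)
beta = 1 => useful life (phase 2)
beta > 1 => wear-out (phase 3)
Since beta = 3.24, this is wear-out (increasing failure rate)
Phase = 3

3


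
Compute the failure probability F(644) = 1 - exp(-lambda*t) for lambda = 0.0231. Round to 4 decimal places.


lambda = 0.0231, t = 644
lambda * t = 14.8764
exp(-14.8764) = 0.0
F(t) = 1 - 0.0
F(t) = 1.0

1.0


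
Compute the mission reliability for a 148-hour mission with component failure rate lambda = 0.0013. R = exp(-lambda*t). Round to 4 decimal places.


lambda = 0.0013
mission_time = 148
lambda * t = 0.0013 * 148 = 0.1924
R = exp(-0.1924)
R = 0.825

0.825


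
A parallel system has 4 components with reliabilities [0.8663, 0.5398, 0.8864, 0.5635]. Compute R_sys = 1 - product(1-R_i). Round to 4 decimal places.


Components: [0.8663, 0.5398, 0.8864, 0.5635]
(1 - 0.8663) = 0.1337, running product = 0.1337
(1 - 0.5398) = 0.4602, running product = 0.0615
(1 - 0.8864) = 0.1136, running product = 0.007
(1 - 0.5635) = 0.4365, running product = 0.0031
Product of (1-R_i) = 0.0031
R_sys = 1 - 0.0031 = 0.9969

0.9969


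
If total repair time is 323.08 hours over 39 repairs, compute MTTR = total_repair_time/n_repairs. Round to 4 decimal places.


total_repair_time = 323.08
n_repairs = 39
MTTR = 323.08 / 39
MTTR = 8.2841

8.2841


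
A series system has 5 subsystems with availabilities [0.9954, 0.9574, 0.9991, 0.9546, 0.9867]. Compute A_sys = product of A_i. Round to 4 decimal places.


Subsystems: [0.9954, 0.9574, 0.9991, 0.9546, 0.9867]
After subsystem 1 (A=0.9954): product = 0.9954
After subsystem 2 (A=0.9574): product = 0.953
After subsystem 3 (A=0.9991): product = 0.9521
After subsystem 4 (A=0.9546): product = 0.9089
After subsystem 5 (A=0.9867): product = 0.8968
A_sys = 0.8968

0.8968


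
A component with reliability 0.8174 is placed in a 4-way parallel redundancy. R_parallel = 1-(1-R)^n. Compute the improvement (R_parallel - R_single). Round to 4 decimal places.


R_single = 0.8174, n = 4
1 - R_single = 0.1826
(1 - R_single)^n = 0.1826^4 = 0.0011
R_parallel = 1 - 0.0011 = 0.9989
Improvement = 0.9989 - 0.8174
Improvement = 0.1815

0.1815


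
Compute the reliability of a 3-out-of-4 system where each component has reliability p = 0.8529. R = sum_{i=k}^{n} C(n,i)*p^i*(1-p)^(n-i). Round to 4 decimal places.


k = 3, n = 4, p = 0.8529
i=3: C(4,3)=4 * 0.8529^3 * 0.1471^1 = 0.3651
i=4: C(4,4)=1 * 0.8529^4 * 0.1471^0 = 0.5292
R = sum of terms = 0.8942

0.8942


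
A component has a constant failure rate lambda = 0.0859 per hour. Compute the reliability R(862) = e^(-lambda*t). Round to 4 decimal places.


lambda = 0.0859
t = 862
lambda * t = 74.0458
R(t) = e^(-74.0458)
R(t) = 0.0

0.0


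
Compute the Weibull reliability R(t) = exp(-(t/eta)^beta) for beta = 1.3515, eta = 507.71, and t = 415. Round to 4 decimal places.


beta = 1.3515, eta = 507.71, t = 415
t/eta = 415 / 507.71 = 0.8174
(t/eta)^beta = 0.8174^1.3515 = 0.7615
R(t) = exp(-0.7615)
R(t) = 0.467

0.467


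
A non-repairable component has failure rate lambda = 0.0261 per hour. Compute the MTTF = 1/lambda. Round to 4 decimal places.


lambda = 0.0261
MTTF = 1 / 0.0261
MTTF = 38.3142

38.3142


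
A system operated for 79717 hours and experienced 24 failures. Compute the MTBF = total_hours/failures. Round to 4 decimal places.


total_hours = 79717
failures = 24
MTBF = 79717 / 24
MTBF = 3321.5417

3321.5417


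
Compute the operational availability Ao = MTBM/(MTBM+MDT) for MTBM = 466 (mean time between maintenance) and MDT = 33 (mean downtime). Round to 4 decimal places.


MTBM = 466
MDT = 33
MTBM + MDT = 499
Ao = 466 / 499
Ao = 0.9339

0.9339


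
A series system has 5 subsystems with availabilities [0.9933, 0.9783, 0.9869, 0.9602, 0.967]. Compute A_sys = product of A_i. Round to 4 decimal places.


Subsystems: [0.9933, 0.9783, 0.9869, 0.9602, 0.967]
After subsystem 1 (A=0.9933): product = 0.9933
After subsystem 2 (A=0.9783): product = 0.9717
After subsystem 3 (A=0.9869): product = 0.959
After subsystem 4 (A=0.9602): product = 0.9208
After subsystem 5 (A=0.967): product = 0.8905
A_sys = 0.8905

0.8905


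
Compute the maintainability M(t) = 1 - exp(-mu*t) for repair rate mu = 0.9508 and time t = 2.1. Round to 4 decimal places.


mu = 0.9508, t = 2.1
mu * t = 0.9508 * 2.1 = 1.9967
exp(-1.9967) = 0.1358
M(t) = 1 - 0.1358
M(t) = 0.8642

0.8642


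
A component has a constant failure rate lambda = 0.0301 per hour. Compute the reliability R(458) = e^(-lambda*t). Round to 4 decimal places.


lambda = 0.0301
t = 458
lambda * t = 13.7858
R(t) = e^(-13.7858)
R(t) = 0.0

0.0


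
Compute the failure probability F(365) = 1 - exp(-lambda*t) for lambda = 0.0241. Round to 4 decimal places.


lambda = 0.0241, t = 365
lambda * t = 8.7965
exp(-8.7965) = 0.0002
F(t) = 1 - 0.0002
F(t) = 0.9998

0.9998


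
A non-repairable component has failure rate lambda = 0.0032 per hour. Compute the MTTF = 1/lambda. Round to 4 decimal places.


lambda = 0.0032
MTTF = 1 / 0.0032
MTTF = 312.5

312.5


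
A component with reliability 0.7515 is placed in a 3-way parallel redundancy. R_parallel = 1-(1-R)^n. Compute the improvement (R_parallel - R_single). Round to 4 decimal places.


R_single = 0.7515, n = 3
1 - R_single = 0.2485
(1 - R_single)^n = 0.2485^3 = 0.0153
R_parallel = 1 - 0.0153 = 0.9847
Improvement = 0.9847 - 0.7515
Improvement = 0.2332

0.2332


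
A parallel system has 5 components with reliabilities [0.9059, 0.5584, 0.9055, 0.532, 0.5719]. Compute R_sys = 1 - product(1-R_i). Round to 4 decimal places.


Components: [0.9059, 0.5584, 0.9055, 0.532, 0.5719]
(1 - 0.9059) = 0.0941, running product = 0.0941
(1 - 0.5584) = 0.4416, running product = 0.0416
(1 - 0.9055) = 0.0945, running product = 0.0039
(1 - 0.532) = 0.468, running product = 0.0018
(1 - 0.5719) = 0.4281, running product = 0.0008
Product of (1-R_i) = 0.0008
R_sys = 1 - 0.0008 = 0.9992

0.9992


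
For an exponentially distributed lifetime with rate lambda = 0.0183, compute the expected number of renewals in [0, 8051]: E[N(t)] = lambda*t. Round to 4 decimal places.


lambda = 0.0183
t = 8051
E[N(t)] = lambda * t
E[N(t)] = 0.0183 * 8051
E[N(t)] = 147.3333

147.3333


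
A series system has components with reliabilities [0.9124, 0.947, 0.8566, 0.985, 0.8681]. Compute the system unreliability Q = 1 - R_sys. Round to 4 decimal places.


Components: [0.9124, 0.947, 0.8566, 0.985, 0.8681]
After component 1: product = 0.9124
After component 2: product = 0.864
After component 3: product = 0.7401
After component 4: product = 0.729
After component 5: product = 0.6329
R_sys = 0.6329
Q = 1 - 0.6329 = 0.3671

0.3671


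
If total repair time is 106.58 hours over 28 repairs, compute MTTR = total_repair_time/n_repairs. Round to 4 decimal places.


total_repair_time = 106.58
n_repairs = 28
MTTR = 106.58 / 28
MTTR = 3.8064

3.8064


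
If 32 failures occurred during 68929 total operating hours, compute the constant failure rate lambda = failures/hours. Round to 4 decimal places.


failures = 32
total_hours = 68929
lambda = 32 / 68929
lambda = 0.0005

0.0005


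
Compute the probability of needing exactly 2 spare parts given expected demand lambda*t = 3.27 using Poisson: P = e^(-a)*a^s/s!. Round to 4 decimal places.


a = 3.27, s = 2
e^(-a) = e^(-3.27) = 0.038
a^s = 3.27^2 = 10.6929
s! = 2
P = 0.038 * 10.6929 / 2
P = 0.2032

0.2032


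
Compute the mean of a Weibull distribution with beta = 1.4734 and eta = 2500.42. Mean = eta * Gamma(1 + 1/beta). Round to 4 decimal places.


beta = 1.4734, eta = 2500.42
1/beta = 0.6787
1 + 1/beta = 1.6787
Gamma(1.6787) = 0.9048
Mean = 2500.42 * 0.9048
Mean = 2262.3188

2262.3188


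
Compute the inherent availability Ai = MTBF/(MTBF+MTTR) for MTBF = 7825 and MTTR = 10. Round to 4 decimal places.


MTBF = 7825
MTTR = 10
MTBF + MTTR = 7835
Ai = 7825 / 7835
Ai = 0.9987

0.9987


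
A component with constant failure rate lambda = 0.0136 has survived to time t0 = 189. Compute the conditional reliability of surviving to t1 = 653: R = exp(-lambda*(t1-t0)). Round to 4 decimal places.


lambda = 0.0136
t0 = 189, t1 = 653
t1 - t0 = 464
lambda * (t1-t0) = 0.0136 * 464 = 6.3104
R = exp(-6.3104)
R = 0.0018

0.0018


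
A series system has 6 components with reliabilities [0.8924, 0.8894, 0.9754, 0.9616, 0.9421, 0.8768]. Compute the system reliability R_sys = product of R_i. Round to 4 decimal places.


Components: [0.8924, 0.8894, 0.9754, 0.9616, 0.9421, 0.8768]
After component 1 (R=0.8924): product = 0.8924
After component 2 (R=0.8894): product = 0.7937
After component 3 (R=0.9754): product = 0.7742
After component 4 (R=0.9616): product = 0.7444
After component 5 (R=0.9421): product = 0.7013
After component 6 (R=0.8768): product = 0.6149
R_sys = 0.6149

0.6149


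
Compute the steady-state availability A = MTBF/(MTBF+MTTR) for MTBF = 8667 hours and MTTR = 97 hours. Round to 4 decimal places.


MTBF = 8667
MTTR = 97
MTBF + MTTR = 8764
A = 8667 / 8764
A = 0.9889

0.9889


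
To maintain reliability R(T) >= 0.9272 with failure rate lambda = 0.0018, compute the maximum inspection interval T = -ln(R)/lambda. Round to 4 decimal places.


R_target = 0.9272
lambda = 0.0018
-ln(0.9272) = 0.0756
T = 0.0756 / 0.0018
T = 41.9922

41.9922


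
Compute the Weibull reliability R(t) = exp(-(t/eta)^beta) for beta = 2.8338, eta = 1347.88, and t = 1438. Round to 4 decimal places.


beta = 2.8338, eta = 1347.88, t = 1438
t/eta = 1438 / 1347.88 = 1.0669
(t/eta)^beta = 1.0669^2.8338 = 1.2013
R(t) = exp(-1.2013)
R(t) = 0.3008

0.3008


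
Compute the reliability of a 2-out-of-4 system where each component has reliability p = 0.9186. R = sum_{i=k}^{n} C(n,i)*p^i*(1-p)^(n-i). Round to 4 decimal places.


k = 2, n = 4, p = 0.9186
i=2: C(4,2)=6 * 0.9186^2 * 0.0814^2 = 0.0335
i=3: C(4,3)=4 * 0.9186^3 * 0.0814^1 = 0.2524
i=4: C(4,4)=1 * 0.9186^4 * 0.0814^0 = 0.712
R = sum of terms = 0.998

0.998


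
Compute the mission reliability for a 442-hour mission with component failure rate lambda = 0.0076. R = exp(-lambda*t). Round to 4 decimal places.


lambda = 0.0076
mission_time = 442
lambda * t = 0.0076 * 442 = 3.3592
R = exp(-3.3592)
R = 0.0348

0.0348


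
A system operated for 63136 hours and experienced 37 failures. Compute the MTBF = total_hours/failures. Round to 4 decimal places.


total_hours = 63136
failures = 37
MTBF = 63136 / 37
MTBF = 1706.3784

1706.3784


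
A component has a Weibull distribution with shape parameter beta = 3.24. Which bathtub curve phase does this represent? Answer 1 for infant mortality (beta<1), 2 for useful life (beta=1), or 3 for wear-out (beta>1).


beta = 3.24
Compare beta to 1:
beta < 1 => infant mortality (phase 1)
beta = 1 => useful life (phase 2)
beta > 1 => wear-out (phase 3)
Since beta = 3.24, this is wear-out (increasing failure rate)
Phase = 3

3


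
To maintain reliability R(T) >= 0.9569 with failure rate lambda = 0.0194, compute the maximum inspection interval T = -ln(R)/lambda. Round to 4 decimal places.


R_target = 0.9569
lambda = 0.0194
-ln(0.9569) = 0.0441
T = 0.0441 / 0.0194
T = 2.2709

2.2709


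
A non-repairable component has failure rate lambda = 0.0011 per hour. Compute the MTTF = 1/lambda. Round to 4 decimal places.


lambda = 0.0011
MTTF = 1 / 0.0011
MTTF = 909.0909

909.0909


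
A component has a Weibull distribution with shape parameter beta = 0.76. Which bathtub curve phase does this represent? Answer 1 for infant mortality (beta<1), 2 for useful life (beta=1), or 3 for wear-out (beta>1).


beta = 0.76
Compare beta to 1:
beta < 1 => infant mortality (phase 1)
beta = 1 => useful life (phase 2)
beta > 1 => wear-out (phase 3)
Since beta = 0.76, this is infant mortality (decreasing failure rate)
Phase = 1

1


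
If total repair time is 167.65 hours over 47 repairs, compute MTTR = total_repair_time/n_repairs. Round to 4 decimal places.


total_repair_time = 167.65
n_repairs = 47
MTTR = 167.65 / 47
MTTR = 3.567

3.567


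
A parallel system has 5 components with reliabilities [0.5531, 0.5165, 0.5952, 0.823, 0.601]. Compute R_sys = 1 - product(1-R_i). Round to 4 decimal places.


Components: [0.5531, 0.5165, 0.5952, 0.823, 0.601]
(1 - 0.5531) = 0.4469, running product = 0.4469
(1 - 0.5165) = 0.4835, running product = 0.2161
(1 - 0.5952) = 0.4048, running product = 0.0875
(1 - 0.823) = 0.177, running product = 0.0155
(1 - 0.601) = 0.399, running product = 0.0062
Product of (1-R_i) = 0.0062
R_sys = 1 - 0.0062 = 0.9938

0.9938


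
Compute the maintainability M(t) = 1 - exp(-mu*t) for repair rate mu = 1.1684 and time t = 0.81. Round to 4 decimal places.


mu = 1.1684, t = 0.81
mu * t = 1.1684 * 0.81 = 0.9464
exp(-0.9464) = 0.3881
M(t) = 1 - 0.3881
M(t) = 0.6119

0.6119


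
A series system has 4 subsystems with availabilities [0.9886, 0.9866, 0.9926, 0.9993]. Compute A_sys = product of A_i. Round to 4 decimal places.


Subsystems: [0.9886, 0.9866, 0.9926, 0.9993]
After subsystem 1 (A=0.9886): product = 0.9886
After subsystem 2 (A=0.9866): product = 0.9754
After subsystem 3 (A=0.9926): product = 0.9681
After subsystem 4 (A=0.9993): product = 0.9675
A_sys = 0.9675

0.9675


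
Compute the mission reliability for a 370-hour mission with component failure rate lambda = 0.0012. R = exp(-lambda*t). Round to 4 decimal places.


lambda = 0.0012
mission_time = 370
lambda * t = 0.0012 * 370 = 0.444
R = exp(-0.444)
R = 0.6415

0.6415


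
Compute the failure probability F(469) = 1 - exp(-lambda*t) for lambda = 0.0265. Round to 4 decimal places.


lambda = 0.0265, t = 469
lambda * t = 12.4285
exp(-12.4285) = 0.0
F(t) = 1 - 0.0
F(t) = 1.0

1.0


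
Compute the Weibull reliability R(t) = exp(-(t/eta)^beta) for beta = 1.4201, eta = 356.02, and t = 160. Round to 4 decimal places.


beta = 1.4201, eta = 356.02, t = 160
t/eta = 160 / 356.02 = 0.4494
(t/eta)^beta = 0.4494^1.4201 = 0.3212
R(t) = exp(-0.3212)
R(t) = 0.7253

0.7253


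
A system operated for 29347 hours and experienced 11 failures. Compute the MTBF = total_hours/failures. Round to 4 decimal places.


total_hours = 29347
failures = 11
MTBF = 29347 / 11
MTBF = 2667.9091

2667.9091


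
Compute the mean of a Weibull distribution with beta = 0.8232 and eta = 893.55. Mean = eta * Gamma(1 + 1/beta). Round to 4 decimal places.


beta = 0.8232, eta = 893.55
1/beta = 1.2148
1 + 1/beta = 2.2148
Gamma(2.2148) = 1.1108
Mean = 893.55 * 1.1108
Mean = 992.525

992.525


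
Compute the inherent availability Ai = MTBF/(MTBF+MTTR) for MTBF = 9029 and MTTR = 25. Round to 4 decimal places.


MTBF = 9029
MTTR = 25
MTBF + MTTR = 9054
Ai = 9029 / 9054
Ai = 0.9972

0.9972


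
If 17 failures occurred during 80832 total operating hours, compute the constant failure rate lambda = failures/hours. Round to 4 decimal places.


failures = 17
total_hours = 80832
lambda = 17 / 80832
lambda = 0.0002

0.0002


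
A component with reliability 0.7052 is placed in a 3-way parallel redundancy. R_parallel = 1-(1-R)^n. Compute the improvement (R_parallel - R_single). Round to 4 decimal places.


R_single = 0.7052, n = 3
1 - R_single = 0.2948
(1 - R_single)^n = 0.2948^3 = 0.0256
R_parallel = 1 - 0.0256 = 0.9744
Improvement = 0.9744 - 0.7052
Improvement = 0.2692

0.2692


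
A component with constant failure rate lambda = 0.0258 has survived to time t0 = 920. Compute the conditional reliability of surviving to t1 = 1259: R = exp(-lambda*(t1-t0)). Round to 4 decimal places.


lambda = 0.0258
t0 = 920, t1 = 1259
t1 - t0 = 339
lambda * (t1-t0) = 0.0258 * 339 = 8.7462
R = exp(-8.7462)
R = 0.0002

0.0002


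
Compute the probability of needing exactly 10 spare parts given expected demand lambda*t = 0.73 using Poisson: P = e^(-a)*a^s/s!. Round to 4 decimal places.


a = 0.73, s = 10
e^(-a) = e^(-0.73) = 0.4819
a^s = 0.73^10 = 0.043
s! = 3628800
P = 0.4819 * 0.043 / 3628800
P = 0.0

0.0


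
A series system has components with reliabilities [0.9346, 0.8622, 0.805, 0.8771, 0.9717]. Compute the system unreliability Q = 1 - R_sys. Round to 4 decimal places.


Components: [0.9346, 0.8622, 0.805, 0.8771, 0.9717]
After component 1: product = 0.9346
After component 2: product = 0.8058
After component 3: product = 0.6487
After component 4: product = 0.569
After component 5: product = 0.5529
R_sys = 0.5529
Q = 1 - 0.5529 = 0.4471

0.4471


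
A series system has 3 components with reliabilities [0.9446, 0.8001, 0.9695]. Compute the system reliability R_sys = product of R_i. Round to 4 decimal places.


Components: [0.9446, 0.8001, 0.9695]
After component 1 (R=0.9446): product = 0.9446
After component 2 (R=0.8001): product = 0.7558
After component 3 (R=0.9695): product = 0.7327
R_sys = 0.7327

0.7327


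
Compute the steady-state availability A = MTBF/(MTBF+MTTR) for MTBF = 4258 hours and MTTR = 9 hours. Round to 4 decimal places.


MTBF = 4258
MTTR = 9
MTBF + MTTR = 4267
A = 4258 / 4267
A = 0.9979

0.9979


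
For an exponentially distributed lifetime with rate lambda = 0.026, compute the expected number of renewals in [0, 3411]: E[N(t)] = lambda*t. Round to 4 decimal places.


lambda = 0.026
t = 3411
E[N(t)] = lambda * t
E[N(t)] = 0.026 * 3411
E[N(t)] = 88.686

88.686


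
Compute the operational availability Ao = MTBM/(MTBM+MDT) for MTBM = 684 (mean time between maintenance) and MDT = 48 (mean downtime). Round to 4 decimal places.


MTBM = 684
MDT = 48
MTBM + MDT = 732
Ao = 684 / 732
Ao = 0.9344

0.9344


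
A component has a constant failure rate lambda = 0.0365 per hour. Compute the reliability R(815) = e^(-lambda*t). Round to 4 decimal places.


lambda = 0.0365
t = 815
lambda * t = 29.7475
R(t) = e^(-29.7475)
R(t) = 0.0

0.0


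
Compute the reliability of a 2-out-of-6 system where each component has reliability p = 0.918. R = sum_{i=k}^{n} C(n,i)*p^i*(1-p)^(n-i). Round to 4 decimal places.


k = 2, n = 6, p = 0.918
i=2: C(6,2)=15 * 0.918^2 * 0.082^4 = 0.0006
i=3: C(6,3)=20 * 0.918^3 * 0.082^3 = 0.0085
i=4: C(6,4)=15 * 0.918^4 * 0.082^2 = 0.0716
i=5: C(6,5)=6 * 0.918^5 * 0.082^1 = 0.3208
i=6: C(6,6)=1 * 0.918^6 * 0.082^0 = 0.5985
R = sum of terms = 1.0

1.0


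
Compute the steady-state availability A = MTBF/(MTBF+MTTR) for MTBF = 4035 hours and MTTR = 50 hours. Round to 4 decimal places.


MTBF = 4035
MTTR = 50
MTBF + MTTR = 4085
A = 4035 / 4085
A = 0.9878

0.9878


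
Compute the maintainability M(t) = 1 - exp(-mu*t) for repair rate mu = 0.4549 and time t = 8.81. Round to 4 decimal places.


mu = 0.4549, t = 8.81
mu * t = 0.4549 * 8.81 = 4.0077
exp(-4.0077) = 0.0182
M(t) = 1 - 0.0182
M(t) = 0.9818

0.9818


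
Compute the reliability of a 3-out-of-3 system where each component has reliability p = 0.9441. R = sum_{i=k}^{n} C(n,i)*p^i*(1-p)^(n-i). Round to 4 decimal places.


k = 3, n = 3, p = 0.9441
i=3: C(3,3)=1 * 0.9441^3 * 0.0559^0 = 0.8415
R = sum of terms = 0.8415

0.8415


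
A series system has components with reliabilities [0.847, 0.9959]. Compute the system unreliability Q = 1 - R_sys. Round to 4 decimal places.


Components: [0.847, 0.9959]
After component 1: product = 0.847
After component 2: product = 0.8435
R_sys = 0.8435
Q = 1 - 0.8435 = 0.1565

0.1565


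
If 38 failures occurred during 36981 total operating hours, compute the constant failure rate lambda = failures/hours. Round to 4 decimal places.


failures = 38
total_hours = 36981
lambda = 38 / 36981
lambda = 0.001

0.001


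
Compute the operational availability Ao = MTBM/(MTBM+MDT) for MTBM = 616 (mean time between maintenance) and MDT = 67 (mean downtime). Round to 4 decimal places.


MTBM = 616
MDT = 67
MTBM + MDT = 683
Ao = 616 / 683
Ao = 0.9019

0.9019


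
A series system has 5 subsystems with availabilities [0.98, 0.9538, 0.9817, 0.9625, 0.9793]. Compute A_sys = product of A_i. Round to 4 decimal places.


Subsystems: [0.98, 0.9538, 0.9817, 0.9625, 0.9793]
After subsystem 1 (A=0.98): product = 0.98
After subsystem 2 (A=0.9538): product = 0.9347
After subsystem 3 (A=0.9817): product = 0.9176
After subsystem 4 (A=0.9625): product = 0.8832
After subsystem 5 (A=0.9793): product = 0.8649
A_sys = 0.8649

0.8649


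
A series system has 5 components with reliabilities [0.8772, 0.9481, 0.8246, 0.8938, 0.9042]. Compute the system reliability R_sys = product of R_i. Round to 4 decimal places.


Components: [0.8772, 0.9481, 0.8246, 0.8938, 0.9042]
After component 1 (R=0.8772): product = 0.8772
After component 2 (R=0.9481): product = 0.8317
After component 3 (R=0.8246): product = 0.6858
After component 4 (R=0.8938): product = 0.613
After component 5 (R=0.9042): product = 0.5542
R_sys = 0.5542

0.5542


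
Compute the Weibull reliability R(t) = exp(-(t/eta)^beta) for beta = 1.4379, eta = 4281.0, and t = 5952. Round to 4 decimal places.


beta = 1.4379, eta = 4281.0, t = 5952
t/eta = 5952 / 4281.0 = 1.3903
(t/eta)^beta = 1.3903^1.4379 = 1.6062
R(t) = exp(-1.6062)
R(t) = 0.2007

0.2007


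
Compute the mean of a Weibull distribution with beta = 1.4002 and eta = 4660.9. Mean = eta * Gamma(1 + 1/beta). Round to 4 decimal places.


beta = 1.4002, eta = 4660.9
1/beta = 0.7142
1 + 1/beta = 1.7142
Gamma(1.7142) = 0.9114
Mean = 4660.9 * 0.9114
Mean = 4247.9578

4247.9578


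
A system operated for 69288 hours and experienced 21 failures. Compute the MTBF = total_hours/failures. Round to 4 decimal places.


total_hours = 69288
failures = 21
MTBF = 69288 / 21
MTBF = 3299.4286

3299.4286


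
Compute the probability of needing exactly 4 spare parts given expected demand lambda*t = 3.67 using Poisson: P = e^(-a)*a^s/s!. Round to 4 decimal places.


a = 3.67, s = 4
e^(-a) = e^(-3.67) = 0.0255
a^s = 3.67^4 = 181.4113
s! = 24
P = 0.0255 * 181.4113 / 24
P = 0.1926

0.1926


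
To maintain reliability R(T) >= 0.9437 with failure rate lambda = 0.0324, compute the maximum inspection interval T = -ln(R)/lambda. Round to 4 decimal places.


R_target = 0.9437
lambda = 0.0324
-ln(0.9437) = 0.0579
T = 0.0579 / 0.0324
T = 1.7885

1.7885


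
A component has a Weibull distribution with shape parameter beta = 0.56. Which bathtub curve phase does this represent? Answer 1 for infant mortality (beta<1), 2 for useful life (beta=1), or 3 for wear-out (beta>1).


beta = 0.56
Compare beta to 1:
beta < 1 => infant mortality (phase 1)
beta = 1 => useful life (phase 2)
beta > 1 => wear-out (phase 3)
Since beta = 0.56, this is infant mortality (decreasing failure rate)
Phase = 1

1


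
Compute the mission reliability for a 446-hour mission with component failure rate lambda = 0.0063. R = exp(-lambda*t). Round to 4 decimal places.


lambda = 0.0063
mission_time = 446
lambda * t = 0.0063 * 446 = 2.8098
R = exp(-2.8098)
R = 0.0602

0.0602


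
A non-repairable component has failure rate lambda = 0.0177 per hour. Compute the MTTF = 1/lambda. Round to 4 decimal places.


lambda = 0.0177
MTTF = 1 / 0.0177
MTTF = 56.4972

56.4972


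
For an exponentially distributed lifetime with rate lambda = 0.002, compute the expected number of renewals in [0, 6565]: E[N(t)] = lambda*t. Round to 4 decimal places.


lambda = 0.002
t = 6565
E[N(t)] = lambda * t
E[N(t)] = 0.002 * 6565
E[N(t)] = 13.13

13.13


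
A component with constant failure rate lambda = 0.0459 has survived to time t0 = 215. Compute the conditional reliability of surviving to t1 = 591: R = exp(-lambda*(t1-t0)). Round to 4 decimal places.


lambda = 0.0459
t0 = 215, t1 = 591
t1 - t0 = 376
lambda * (t1-t0) = 0.0459 * 376 = 17.2584
R = exp(-17.2584)
R = 0.0

0.0


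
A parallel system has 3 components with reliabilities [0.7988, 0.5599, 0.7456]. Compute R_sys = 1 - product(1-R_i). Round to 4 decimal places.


Components: [0.7988, 0.5599, 0.7456]
(1 - 0.7988) = 0.2012, running product = 0.2012
(1 - 0.5599) = 0.4401, running product = 0.0885
(1 - 0.7456) = 0.2544, running product = 0.0225
Product of (1-R_i) = 0.0225
R_sys = 1 - 0.0225 = 0.9775

0.9775


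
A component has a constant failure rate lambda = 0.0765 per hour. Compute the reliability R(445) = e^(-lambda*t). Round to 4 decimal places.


lambda = 0.0765
t = 445
lambda * t = 34.0425
R(t) = e^(-34.0425)
R(t) = 0.0

0.0


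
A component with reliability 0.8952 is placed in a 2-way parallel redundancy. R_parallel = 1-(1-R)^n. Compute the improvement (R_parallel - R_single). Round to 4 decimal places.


R_single = 0.8952, n = 2
1 - R_single = 0.1048
(1 - R_single)^n = 0.1048^2 = 0.011
R_parallel = 1 - 0.011 = 0.989
Improvement = 0.989 - 0.8952
Improvement = 0.0938

0.0938


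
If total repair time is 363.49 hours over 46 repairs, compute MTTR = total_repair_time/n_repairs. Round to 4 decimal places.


total_repair_time = 363.49
n_repairs = 46
MTTR = 363.49 / 46
MTTR = 7.902

7.902


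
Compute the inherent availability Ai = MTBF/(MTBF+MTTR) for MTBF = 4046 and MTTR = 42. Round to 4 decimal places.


MTBF = 4046
MTTR = 42
MTBF + MTTR = 4088
Ai = 4046 / 4088
Ai = 0.9897

0.9897


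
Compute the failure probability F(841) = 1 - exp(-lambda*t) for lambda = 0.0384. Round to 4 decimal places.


lambda = 0.0384, t = 841
lambda * t = 32.2944
exp(-32.2944) = 0.0
F(t) = 1 - 0.0
F(t) = 1.0

1.0


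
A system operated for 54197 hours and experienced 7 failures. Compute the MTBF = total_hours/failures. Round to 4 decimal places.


total_hours = 54197
failures = 7
MTBF = 54197 / 7
MTBF = 7742.4286

7742.4286


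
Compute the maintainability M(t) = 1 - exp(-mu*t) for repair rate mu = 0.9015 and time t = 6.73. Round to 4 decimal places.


mu = 0.9015, t = 6.73
mu * t = 0.9015 * 6.73 = 6.0671
exp(-6.0671) = 0.0023
M(t) = 1 - 0.0023
M(t) = 0.9977

0.9977


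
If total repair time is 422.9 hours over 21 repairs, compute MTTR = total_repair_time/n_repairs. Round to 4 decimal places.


total_repair_time = 422.9
n_repairs = 21
MTTR = 422.9 / 21
MTTR = 20.1381

20.1381


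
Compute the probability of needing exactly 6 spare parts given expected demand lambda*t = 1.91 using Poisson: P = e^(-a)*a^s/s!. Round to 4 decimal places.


a = 1.91, s = 6
e^(-a) = e^(-1.91) = 0.1481
a^s = 1.91^6 = 48.5512
s! = 720
P = 0.1481 * 48.5512 / 720
P = 0.01

0.01


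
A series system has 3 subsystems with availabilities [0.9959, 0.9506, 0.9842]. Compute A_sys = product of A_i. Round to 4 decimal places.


Subsystems: [0.9959, 0.9506, 0.9842]
After subsystem 1 (A=0.9959): product = 0.9959
After subsystem 2 (A=0.9506): product = 0.9467
After subsystem 3 (A=0.9842): product = 0.9317
A_sys = 0.9317

0.9317


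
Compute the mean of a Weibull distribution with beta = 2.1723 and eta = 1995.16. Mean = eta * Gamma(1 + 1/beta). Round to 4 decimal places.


beta = 2.1723, eta = 1995.16
1/beta = 0.4603
1 + 1/beta = 1.4603
Gamma(1.4603) = 0.8856
Mean = 1995.16 * 0.8856
Mean = 1766.9215

1766.9215


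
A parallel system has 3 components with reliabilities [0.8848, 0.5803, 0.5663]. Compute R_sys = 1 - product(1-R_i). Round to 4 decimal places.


Components: [0.8848, 0.5803, 0.5663]
(1 - 0.8848) = 0.1152, running product = 0.1152
(1 - 0.5803) = 0.4197, running product = 0.0483
(1 - 0.5663) = 0.4337, running product = 0.021
Product of (1-R_i) = 0.021
R_sys = 1 - 0.021 = 0.979

0.979


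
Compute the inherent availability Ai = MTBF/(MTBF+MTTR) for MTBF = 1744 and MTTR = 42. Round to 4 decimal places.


MTBF = 1744
MTTR = 42
MTBF + MTTR = 1786
Ai = 1744 / 1786
Ai = 0.9765

0.9765


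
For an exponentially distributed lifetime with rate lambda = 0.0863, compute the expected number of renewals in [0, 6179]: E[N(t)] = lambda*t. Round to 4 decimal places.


lambda = 0.0863
t = 6179
E[N(t)] = lambda * t
E[N(t)] = 0.0863 * 6179
E[N(t)] = 533.2477

533.2477


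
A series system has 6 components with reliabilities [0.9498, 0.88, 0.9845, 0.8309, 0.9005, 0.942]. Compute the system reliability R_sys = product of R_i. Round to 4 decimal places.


Components: [0.9498, 0.88, 0.9845, 0.8309, 0.9005, 0.942]
After component 1 (R=0.9498): product = 0.9498
After component 2 (R=0.88): product = 0.8358
After component 3 (R=0.9845): product = 0.8229
After component 4 (R=0.8309): product = 0.6837
After component 5 (R=0.9005): product = 0.6157
After component 6 (R=0.942): product = 0.58
R_sys = 0.58

0.58


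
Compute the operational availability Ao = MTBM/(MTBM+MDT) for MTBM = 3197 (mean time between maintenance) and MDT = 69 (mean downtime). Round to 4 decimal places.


MTBM = 3197
MDT = 69
MTBM + MDT = 3266
Ao = 3197 / 3266
Ao = 0.9789

0.9789


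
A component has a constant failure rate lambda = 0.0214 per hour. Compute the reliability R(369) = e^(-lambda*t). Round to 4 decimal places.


lambda = 0.0214
t = 369
lambda * t = 7.8966
R(t) = e^(-7.8966)
R(t) = 0.0004

0.0004


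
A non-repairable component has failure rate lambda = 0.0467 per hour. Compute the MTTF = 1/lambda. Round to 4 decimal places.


lambda = 0.0467
MTTF = 1 / 0.0467
MTTF = 21.4133

21.4133


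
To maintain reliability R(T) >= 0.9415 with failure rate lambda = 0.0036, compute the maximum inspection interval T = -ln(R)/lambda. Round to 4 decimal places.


R_target = 0.9415
lambda = 0.0036
-ln(0.9415) = 0.0603
T = 0.0603 / 0.0036
T = 16.7447

16.7447


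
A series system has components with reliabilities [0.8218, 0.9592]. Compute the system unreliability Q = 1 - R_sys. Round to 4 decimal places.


Components: [0.8218, 0.9592]
After component 1: product = 0.8218
After component 2: product = 0.7883
R_sys = 0.7883
Q = 1 - 0.7883 = 0.2117

0.2117


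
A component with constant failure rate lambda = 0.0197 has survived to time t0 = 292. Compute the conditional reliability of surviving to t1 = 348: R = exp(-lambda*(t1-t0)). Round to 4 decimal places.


lambda = 0.0197
t0 = 292, t1 = 348
t1 - t0 = 56
lambda * (t1-t0) = 0.0197 * 56 = 1.1032
R = exp(-1.1032)
R = 0.3318

0.3318


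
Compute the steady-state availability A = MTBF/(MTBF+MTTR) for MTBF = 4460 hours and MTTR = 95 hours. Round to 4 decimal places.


MTBF = 4460
MTTR = 95
MTBF + MTTR = 4555
A = 4460 / 4555
A = 0.9791

0.9791


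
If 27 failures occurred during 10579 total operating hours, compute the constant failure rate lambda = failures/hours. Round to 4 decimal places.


failures = 27
total_hours = 10579
lambda = 27 / 10579
lambda = 0.0026

0.0026


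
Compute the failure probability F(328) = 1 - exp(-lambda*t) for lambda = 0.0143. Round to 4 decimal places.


lambda = 0.0143, t = 328
lambda * t = 4.6904
exp(-4.6904) = 0.0092
F(t) = 1 - 0.0092
F(t) = 0.9908

0.9908


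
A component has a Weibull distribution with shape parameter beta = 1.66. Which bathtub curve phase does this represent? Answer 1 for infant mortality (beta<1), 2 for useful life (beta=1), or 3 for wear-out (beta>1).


beta = 1.66
Compare beta to 1:
beta < 1 => infant mortality (phase 1)
beta = 1 => useful life (phase 2)
beta > 1 => wear-out (phase 3)
Since beta = 1.66, this is wear-out (increasing failure rate)
Phase = 3

3


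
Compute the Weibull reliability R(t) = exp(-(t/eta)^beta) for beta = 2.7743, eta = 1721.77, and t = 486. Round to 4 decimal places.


beta = 2.7743, eta = 1721.77, t = 486
t/eta = 486 / 1721.77 = 0.2823
(t/eta)^beta = 0.2823^2.7743 = 0.0299
R(t) = exp(-0.0299)
R(t) = 0.9705

0.9705


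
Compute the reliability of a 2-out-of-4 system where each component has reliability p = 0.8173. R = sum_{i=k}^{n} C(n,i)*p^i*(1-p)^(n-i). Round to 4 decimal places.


k = 2, n = 4, p = 0.8173
i=2: C(4,2)=6 * 0.8173^2 * 0.1827^2 = 0.1338
i=3: C(4,3)=4 * 0.8173^3 * 0.1827^1 = 0.399
i=4: C(4,4)=1 * 0.8173^4 * 0.1827^0 = 0.4462
R = sum of terms = 0.9789

0.9789


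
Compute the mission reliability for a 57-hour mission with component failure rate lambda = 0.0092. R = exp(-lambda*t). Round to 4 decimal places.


lambda = 0.0092
mission_time = 57
lambda * t = 0.0092 * 57 = 0.5244
R = exp(-0.5244)
R = 0.5919

0.5919


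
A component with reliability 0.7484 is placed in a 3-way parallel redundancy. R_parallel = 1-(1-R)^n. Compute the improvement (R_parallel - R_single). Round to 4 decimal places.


R_single = 0.7484, n = 3
1 - R_single = 0.2516
(1 - R_single)^n = 0.2516^3 = 0.0159
R_parallel = 1 - 0.0159 = 0.9841
Improvement = 0.9841 - 0.7484
Improvement = 0.2357

0.2357


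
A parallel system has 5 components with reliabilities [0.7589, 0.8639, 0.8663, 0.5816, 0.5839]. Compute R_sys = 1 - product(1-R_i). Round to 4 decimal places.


Components: [0.7589, 0.8639, 0.8663, 0.5816, 0.5839]
(1 - 0.7589) = 0.2411, running product = 0.2411
(1 - 0.8639) = 0.1361, running product = 0.0328
(1 - 0.8663) = 0.1337, running product = 0.0044
(1 - 0.5816) = 0.4184, running product = 0.0018
(1 - 0.5839) = 0.4161, running product = 0.0008
Product of (1-R_i) = 0.0008
R_sys = 1 - 0.0008 = 0.9992

0.9992


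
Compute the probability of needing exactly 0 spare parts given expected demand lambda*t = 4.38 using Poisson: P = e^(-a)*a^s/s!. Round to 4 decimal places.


a = 4.38, s = 0
e^(-a) = e^(-4.38) = 0.0125
a^s = 4.38^0 = 1.0
s! = 1
P = 0.0125 * 1.0 / 1
P = 0.0125

0.0125


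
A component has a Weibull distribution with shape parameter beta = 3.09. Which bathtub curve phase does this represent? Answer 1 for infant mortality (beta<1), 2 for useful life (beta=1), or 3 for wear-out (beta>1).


beta = 3.09
Compare beta to 1:
beta < 1 => infant mortality (phase 1)
beta = 1 => useful life (phase 2)
beta > 1 => wear-out (phase 3)
Since beta = 3.09, this is wear-out (increasing failure rate)
Phase = 3

3


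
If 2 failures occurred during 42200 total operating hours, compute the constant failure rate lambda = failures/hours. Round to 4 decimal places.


failures = 2
total_hours = 42200
lambda = 2 / 42200
lambda = 0.0

0.0


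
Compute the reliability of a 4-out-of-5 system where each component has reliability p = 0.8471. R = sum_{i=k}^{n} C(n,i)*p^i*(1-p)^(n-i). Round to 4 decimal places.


k = 4, n = 5, p = 0.8471
i=4: C(5,4)=5 * 0.8471^4 * 0.1529^1 = 0.3937
i=5: C(5,5)=1 * 0.8471^5 * 0.1529^0 = 0.4362
R = sum of terms = 0.8298

0.8298


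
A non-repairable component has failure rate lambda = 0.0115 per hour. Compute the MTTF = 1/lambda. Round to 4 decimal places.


lambda = 0.0115
MTTF = 1 / 0.0115
MTTF = 86.9565

86.9565


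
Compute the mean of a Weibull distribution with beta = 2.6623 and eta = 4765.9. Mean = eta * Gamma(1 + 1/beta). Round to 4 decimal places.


beta = 2.6623, eta = 4765.9
1/beta = 0.3756
1 + 1/beta = 1.3756
Gamma(1.3756) = 0.8889
Mean = 4765.9 * 0.8889
Mean = 4236.2465

4236.2465


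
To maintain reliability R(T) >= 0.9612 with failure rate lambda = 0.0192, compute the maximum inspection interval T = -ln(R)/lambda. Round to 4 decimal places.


R_target = 0.9612
lambda = 0.0192
-ln(0.9612) = 0.0396
T = 0.0396 / 0.0192
T = 2.0611

2.0611


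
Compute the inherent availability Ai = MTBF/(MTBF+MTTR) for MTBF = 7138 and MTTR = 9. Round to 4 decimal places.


MTBF = 7138
MTTR = 9
MTBF + MTTR = 7147
Ai = 7138 / 7147
Ai = 0.9987

0.9987


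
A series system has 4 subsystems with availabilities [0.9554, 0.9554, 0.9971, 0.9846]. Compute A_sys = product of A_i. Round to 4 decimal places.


Subsystems: [0.9554, 0.9554, 0.9971, 0.9846]
After subsystem 1 (A=0.9554): product = 0.9554
After subsystem 2 (A=0.9554): product = 0.9128
After subsystem 3 (A=0.9971): product = 0.9101
After subsystem 4 (A=0.9846): product = 0.8961
A_sys = 0.8961

0.8961


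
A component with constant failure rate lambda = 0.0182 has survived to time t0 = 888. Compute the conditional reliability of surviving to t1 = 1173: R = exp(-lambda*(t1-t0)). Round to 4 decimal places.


lambda = 0.0182
t0 = 888, t1 = 1173
t1 - t0 = 285
lambda * (t1-t0) = 0.0182 * 285 = 5.187
R = exp(-5.187)
R = 0.0056

0.0056


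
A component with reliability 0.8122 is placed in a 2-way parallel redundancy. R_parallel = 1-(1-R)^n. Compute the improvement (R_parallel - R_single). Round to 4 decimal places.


R_single = 0.8122, n = 2
1 - R_single = 0.1878
(1 - R_single)^n = 0.1878^2 = 0.0353
R_parallel = 1 - 0.0353 = 0.9647
Improvement = 0.9647 - 0.8122
Improvement = 0.1525

0.1525


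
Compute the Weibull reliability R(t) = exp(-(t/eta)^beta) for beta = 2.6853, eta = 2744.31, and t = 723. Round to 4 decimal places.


beta = 2.6853, eta = 2744.31, t = 723
t/eta = 723 / 2744.31 = 0.2635
(t/eta)^beta = 0.2635^2.6853 = 0.0278
R(t) = exp(-0.0278)
R(t) = 0.9726

0.9726
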